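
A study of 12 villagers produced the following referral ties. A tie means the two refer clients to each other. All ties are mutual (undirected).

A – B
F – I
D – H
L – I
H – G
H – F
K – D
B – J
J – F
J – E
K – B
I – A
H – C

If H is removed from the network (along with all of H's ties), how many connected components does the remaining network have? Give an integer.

3

Without H, the remaining ties split the others into: {A, B, D, E, F, I, J, K, L}; {G}; {C}.
That's 3 separate components.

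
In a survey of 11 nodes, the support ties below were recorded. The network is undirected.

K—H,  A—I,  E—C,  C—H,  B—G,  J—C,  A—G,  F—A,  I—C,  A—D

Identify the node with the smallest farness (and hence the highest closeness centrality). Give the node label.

I

Farness (sum of distances to all others) for each node — A:21, B:37, C:21, D:30, E:30, F:30, G:28, H:28, I:20, J:30, K:37.
The smallest farness is 20, for I, so I has the highest closeness.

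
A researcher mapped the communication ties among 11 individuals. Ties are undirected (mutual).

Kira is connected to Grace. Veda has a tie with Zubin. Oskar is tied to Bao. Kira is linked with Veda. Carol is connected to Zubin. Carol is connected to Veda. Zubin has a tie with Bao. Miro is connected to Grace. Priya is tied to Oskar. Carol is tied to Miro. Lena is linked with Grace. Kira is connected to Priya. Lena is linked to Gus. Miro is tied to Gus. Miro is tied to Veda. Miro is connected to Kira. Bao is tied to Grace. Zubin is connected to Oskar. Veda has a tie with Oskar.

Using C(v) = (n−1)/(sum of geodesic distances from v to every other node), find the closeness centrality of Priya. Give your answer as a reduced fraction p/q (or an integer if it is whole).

10/21

Distances from Priya: Bao:2, Carol:3, Grace:2, Gus:3, Kira:1, Lena:3, Miro:2, Oskar:1, Veda:2, Zubin:2. Sum = 21.
n = 11, so closeness = 10/21.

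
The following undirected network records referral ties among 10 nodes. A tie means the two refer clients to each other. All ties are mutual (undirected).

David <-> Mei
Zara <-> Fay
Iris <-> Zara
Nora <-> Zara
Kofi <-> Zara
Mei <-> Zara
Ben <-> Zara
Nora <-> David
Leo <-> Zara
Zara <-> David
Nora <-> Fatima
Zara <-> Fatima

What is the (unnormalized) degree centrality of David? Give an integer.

3

David is directly tied to Mei, Nora, and Zara. That is 3 neighbors, so the degree of David is 3.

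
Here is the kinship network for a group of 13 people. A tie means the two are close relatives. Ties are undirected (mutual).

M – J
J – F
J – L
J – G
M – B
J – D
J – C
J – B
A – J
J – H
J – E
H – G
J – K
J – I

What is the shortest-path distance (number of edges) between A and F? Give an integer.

One shortest route is A – J – F, which uses 2 edges, and A and F are not directly tied, so nothing shorter exists. So d(A,F) = 2.

2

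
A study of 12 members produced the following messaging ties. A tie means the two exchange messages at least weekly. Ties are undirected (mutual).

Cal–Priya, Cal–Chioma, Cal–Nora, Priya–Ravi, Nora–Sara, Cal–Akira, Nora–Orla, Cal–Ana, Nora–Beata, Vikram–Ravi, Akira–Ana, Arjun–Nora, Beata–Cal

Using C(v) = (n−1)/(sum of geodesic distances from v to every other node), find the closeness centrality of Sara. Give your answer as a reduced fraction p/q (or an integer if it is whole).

11/30

Distances from Sara: Akira:3, Ana:3, Arjun:2, Beata:2, Cal:2, Chioma:3, Nora:1, Orla:2, Priya:3, Ravi:4, Vikram:5. Sum = 30.
n = 12, so closeness = 11/30.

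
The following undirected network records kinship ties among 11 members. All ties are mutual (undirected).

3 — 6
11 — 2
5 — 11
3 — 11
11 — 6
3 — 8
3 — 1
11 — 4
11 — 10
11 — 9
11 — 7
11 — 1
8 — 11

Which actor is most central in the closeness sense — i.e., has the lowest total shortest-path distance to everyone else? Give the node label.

11

Farness (sum of distances to all others) for each node — 1:18, 2:19, 3:16, 4:19, 5:19, 6:18, 7:19, 8:18, 9:19, 10:19, 11:10.
The smallest farness is 10, for 11, so 11 has the highest closeness.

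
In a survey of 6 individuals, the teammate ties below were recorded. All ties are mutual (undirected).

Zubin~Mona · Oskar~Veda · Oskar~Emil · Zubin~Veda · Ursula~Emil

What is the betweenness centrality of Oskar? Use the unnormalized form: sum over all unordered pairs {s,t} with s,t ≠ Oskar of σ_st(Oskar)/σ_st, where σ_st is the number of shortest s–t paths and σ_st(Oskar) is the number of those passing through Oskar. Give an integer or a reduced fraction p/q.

Pairs whose geodesics pass through Oskar — Ursula–Veda: 1; Ursula–Zubin: 1; Ursula–Mona: 1; Veda–Emil: 1; Zubin–Emil: 1; Mona–Emil: 1.
All other pairs contribute 0.
Summing the contributions gives betweenness(Oskar) = 6.

6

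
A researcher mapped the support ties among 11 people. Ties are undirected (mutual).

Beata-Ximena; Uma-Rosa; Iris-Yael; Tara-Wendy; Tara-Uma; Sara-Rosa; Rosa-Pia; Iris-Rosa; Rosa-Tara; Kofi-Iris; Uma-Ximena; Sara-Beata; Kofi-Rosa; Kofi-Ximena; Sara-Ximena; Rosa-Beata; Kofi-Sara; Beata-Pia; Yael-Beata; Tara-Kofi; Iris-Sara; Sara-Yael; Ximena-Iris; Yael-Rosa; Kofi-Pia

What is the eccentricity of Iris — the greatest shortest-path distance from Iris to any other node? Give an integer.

Distances from Iris: Beata:2, Kofi:1, Pia:2, Rosa:1, Sara:1, Tara:2, Uma:2, Wendy:3, Ximena:1, Yael:1.
The largest is 3 (to Wendy), so the eccentricity of Iris is 3.

3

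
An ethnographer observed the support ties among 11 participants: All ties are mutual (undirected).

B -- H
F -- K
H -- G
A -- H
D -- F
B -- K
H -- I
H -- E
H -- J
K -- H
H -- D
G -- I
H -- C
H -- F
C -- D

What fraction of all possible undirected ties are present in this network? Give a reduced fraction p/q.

There are 15 edges and 11 nodes, so the maximum possible is C(11,2) = 55.
Density = 15/55 = 3/11.

3/11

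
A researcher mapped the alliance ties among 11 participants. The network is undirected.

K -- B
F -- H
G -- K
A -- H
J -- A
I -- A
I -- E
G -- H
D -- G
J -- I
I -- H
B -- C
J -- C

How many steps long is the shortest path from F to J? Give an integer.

3

One shortest route is F – H – I – J, which uses 3 edges, and at distance 2 from F we only reach {A, G, I}, which does not include J. So d(F,J) = 3.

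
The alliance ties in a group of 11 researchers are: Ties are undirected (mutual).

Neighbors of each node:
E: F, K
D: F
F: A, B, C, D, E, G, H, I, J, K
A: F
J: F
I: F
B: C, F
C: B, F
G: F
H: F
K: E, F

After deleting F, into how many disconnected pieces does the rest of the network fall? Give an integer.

8

Without F, the remaining ties split the others into: {A}; {E, K}; {D}; {H}; {B, C}; {J}; {I}; {G}.
That's 8 separate components.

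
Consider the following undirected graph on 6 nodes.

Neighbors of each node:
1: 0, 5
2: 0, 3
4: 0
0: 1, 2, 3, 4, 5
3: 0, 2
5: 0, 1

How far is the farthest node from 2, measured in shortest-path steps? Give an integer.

Distances from 2: 0:1, 1:2, 3:1, 4:2, 5:2.
The largest is 2 (to 1, 5, and 4), so the eccentricity of 2 is 2.

2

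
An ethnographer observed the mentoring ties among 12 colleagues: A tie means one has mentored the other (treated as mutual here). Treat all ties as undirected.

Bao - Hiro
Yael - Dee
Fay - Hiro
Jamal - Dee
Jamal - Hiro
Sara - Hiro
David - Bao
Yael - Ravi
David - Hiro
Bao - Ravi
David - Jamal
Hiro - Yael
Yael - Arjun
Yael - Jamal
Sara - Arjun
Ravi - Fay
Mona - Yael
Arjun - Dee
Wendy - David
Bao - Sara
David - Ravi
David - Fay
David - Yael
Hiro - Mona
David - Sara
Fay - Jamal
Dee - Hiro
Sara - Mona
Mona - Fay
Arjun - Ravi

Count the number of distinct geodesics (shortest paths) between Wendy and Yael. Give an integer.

The shortest distance is 2, and the only length-2 path is Wendy–David–Yael. So there is exactly 1 shortest path.

1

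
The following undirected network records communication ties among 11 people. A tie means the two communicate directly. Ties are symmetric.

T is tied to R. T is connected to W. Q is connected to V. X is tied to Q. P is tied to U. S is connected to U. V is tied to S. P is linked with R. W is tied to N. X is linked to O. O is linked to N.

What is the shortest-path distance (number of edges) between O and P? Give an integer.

One shortest route is O – N – W – T – R – P, which uses 5 edges, and at distance 4 from O we only reach {R, S}, which does not include P. So d(O,P) = 5.

5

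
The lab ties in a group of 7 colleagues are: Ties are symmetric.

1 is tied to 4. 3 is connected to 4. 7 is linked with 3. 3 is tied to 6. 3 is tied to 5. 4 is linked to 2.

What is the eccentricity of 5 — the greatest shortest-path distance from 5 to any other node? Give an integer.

Distances from 5: 1:3, 2:3, 3:1, 4:2, 6:2, 7:2.
The largest is 3 (to 1 and 2), so the eccentricity of 5 is 3.

3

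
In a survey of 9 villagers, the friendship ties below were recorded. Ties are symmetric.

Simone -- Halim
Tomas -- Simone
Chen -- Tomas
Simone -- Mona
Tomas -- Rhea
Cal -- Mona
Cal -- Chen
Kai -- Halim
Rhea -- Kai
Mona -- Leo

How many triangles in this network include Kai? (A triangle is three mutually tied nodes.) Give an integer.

Kai's neighbors are Halim and Rhea, but none of them are tied to each other, so no triangle contains Kai.

0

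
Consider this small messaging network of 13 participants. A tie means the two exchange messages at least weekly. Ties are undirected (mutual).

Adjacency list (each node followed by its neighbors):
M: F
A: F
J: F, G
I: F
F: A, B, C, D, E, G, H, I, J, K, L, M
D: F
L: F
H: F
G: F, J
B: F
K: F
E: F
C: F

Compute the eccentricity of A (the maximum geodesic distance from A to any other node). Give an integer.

2

Distances from A: B:2, C:2, D:2, E:2, F:1, G:2, H:2, I:2, J:2, K:2, L:2, M:2.
The largest is 2 (to B, E, I, G, K, L, H, D, M, C, and J), so the eccentricity of A is 2.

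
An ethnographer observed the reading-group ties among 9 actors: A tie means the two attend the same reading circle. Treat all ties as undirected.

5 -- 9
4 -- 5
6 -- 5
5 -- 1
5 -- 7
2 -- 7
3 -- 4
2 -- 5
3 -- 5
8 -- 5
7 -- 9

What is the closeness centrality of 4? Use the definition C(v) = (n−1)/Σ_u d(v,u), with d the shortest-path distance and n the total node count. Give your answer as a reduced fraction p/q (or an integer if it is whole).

Distances from 4: 1:2, 2:2, 3:1, 5:1, 6:2, 7:2, 8:2, 9:2. Sum = 14.
n = 9, so closeness = 8/14 = 4/7.

4/7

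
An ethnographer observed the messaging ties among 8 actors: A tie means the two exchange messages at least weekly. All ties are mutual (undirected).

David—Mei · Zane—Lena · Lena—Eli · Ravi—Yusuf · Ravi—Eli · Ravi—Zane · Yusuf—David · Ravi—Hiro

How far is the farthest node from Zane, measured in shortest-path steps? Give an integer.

4

Distances from Zane: David:3, Eli:2, Hiro:2, Lena:1, Mei:4, Ravi:1, Yusuf:2.
The largest is 4 (to Mei), so the eccentricity of Zane is 4.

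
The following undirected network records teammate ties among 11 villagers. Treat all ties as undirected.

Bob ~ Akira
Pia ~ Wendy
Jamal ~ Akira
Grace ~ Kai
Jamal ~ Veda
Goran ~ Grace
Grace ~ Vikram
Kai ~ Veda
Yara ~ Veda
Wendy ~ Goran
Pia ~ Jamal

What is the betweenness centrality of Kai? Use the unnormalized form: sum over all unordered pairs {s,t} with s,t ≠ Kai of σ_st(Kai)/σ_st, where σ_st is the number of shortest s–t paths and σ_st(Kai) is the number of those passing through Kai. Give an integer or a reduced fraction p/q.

Pairs whose geodesics pass through Kai — Yara–Grace: 1; Yara–Goran: 1; Yara–Vikram: 1; Akira–Grace: 1; Akira–Vikram: 1; Bob–Grace: 1; Bob–Vikram: 1; Grace–Veda: 1; Grace–Jamal: 1; Veda–Goran: 1; Veda–Vikram: 1; Vikram–Jamal: 1.
All other pairs contribute 0.
Summing the contributions gives betweenness(Kai) = 12.

12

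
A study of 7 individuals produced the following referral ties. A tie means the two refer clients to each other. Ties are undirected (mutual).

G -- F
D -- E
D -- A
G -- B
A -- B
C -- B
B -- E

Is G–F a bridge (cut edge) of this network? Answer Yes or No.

Yes

Without the G–F edge there is no alternate route between G and F, so the network disconnects. It is a bridge.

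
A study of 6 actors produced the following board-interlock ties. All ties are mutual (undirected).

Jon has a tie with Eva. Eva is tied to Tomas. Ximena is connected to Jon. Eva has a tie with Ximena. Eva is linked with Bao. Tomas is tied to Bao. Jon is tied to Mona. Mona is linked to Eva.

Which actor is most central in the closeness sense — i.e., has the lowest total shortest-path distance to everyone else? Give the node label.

Farness (sum of distances to all others) for each node — Bao:8, Eva:5, Jon:7, Mona:8, Tomas:8, Ximena:8.
The smallest farness is 5, for Eva, so Eva has the highest closeness.

Eva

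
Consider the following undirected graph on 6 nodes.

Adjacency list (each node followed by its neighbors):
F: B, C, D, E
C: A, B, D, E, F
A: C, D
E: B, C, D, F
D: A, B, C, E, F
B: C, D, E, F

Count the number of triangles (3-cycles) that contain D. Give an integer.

7

D's neighbors: A, B, C, E, and F.
Neighbor pairs that are themselves tied: D–A–C; D–B–C; D–B–E; D–B–F; D–C–E; D–C–F; D–E–F. Each forms one triangle with D, for 7 in total.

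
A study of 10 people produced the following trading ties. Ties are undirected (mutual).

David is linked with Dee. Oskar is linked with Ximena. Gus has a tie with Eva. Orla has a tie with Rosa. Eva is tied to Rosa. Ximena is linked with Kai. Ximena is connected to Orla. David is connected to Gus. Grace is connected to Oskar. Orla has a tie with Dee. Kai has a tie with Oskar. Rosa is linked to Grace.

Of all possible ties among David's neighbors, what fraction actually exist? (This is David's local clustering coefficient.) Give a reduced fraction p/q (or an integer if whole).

David's neighbors: Dee and Gus (k = 2).
Possible neighbor pairs: C(2,2) = 1. Edges among them: none → e = 0.
Clustering(David) = 0/1.

0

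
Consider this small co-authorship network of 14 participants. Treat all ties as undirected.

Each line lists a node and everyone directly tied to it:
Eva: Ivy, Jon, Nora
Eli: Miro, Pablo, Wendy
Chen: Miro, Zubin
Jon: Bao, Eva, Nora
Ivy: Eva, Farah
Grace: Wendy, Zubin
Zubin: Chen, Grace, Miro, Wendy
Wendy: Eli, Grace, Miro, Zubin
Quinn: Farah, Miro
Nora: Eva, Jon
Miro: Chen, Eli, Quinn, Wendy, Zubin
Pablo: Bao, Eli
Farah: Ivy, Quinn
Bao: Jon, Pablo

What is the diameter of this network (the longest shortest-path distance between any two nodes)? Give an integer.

Eccentricity of each node (its greatest distance to any other): Bao:4, Chen:6, Eli:4, Eva:6, Farah:4, Grace:6, Ivy:5, Jon:5, Miro:5, Nora:6, Pablo:4, Quinn:4, Wendy:5, Zubin:6.
The maximum eccentricity is 6, realized for instance by the pair Nora–Chen via Nora – Eva – Ivy – Farah – Quinn – Miro – Chen. So the diameter is 6.

6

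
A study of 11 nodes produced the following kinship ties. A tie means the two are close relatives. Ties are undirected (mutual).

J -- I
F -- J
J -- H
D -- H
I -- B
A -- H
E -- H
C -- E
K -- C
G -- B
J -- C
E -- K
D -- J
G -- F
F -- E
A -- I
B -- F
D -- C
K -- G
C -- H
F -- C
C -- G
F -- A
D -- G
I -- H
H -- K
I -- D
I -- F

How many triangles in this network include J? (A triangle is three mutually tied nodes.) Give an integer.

7

J's neighbors: C, D, F, H, and I.
Neighbor pairs that are themselves tied: J–C–D; J–C–F; J–C–H; J–D–H; J–D–I; J–F–I; J–H–I. Each forms one triangle with J, for 7 in total.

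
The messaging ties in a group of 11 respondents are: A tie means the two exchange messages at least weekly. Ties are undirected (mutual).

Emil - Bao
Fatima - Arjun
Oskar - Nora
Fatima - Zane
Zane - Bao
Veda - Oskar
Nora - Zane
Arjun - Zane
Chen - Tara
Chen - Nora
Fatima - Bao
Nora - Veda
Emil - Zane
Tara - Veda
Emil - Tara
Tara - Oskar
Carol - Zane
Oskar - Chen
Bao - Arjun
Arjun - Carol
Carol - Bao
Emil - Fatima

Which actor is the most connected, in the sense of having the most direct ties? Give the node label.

Degrees — Arjun:4, Bao:5, Carol:3, Chen:3, Emil:4, Fatima:4, Nora:4, Oskar:4, Tara:4, Veda:3, Zane:6.
The maximum is 6, attained only by Zane.

Zane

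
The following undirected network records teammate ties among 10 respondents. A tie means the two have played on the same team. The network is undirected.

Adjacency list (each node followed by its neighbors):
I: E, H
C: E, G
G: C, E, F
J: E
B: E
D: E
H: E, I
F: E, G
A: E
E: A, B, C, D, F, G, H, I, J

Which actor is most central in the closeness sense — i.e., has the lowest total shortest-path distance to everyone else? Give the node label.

E

Farness (sum of distances to all others) for each node — A:17, B:17, C:16, D:17, E:9, F:16, G:15, H:16, I:16, J:17.
The smallest farness is 9, for E, so E has the highest closeness.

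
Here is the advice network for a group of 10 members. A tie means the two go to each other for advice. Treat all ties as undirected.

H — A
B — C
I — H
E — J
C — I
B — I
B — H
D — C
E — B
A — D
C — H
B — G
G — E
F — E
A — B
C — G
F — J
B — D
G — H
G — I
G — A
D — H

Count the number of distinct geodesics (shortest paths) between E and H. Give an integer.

2

The shortest distance is 2. The length-2 paths are: E–B–H; E–G–H.
That gives 2 distinct shortest paths.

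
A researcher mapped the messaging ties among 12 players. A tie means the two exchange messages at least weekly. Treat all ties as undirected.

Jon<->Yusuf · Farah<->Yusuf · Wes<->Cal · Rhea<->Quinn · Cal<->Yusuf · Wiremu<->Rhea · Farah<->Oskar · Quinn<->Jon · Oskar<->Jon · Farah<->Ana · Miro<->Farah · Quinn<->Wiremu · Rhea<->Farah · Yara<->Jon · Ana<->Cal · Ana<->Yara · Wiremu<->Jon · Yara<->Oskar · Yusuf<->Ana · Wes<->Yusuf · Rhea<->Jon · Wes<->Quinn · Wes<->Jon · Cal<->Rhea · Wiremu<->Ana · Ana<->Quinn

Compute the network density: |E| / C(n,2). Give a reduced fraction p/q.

There are 26 edges and 12 nodes, so the maximum possible is C(12,2) = 66.
Density = 26/66 = 13/33.

13/33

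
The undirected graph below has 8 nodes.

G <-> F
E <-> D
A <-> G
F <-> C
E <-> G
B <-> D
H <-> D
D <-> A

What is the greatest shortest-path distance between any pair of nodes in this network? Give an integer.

Eccentricity of each node (its greatest distance to any other): A:3, B:5, C:5, D:4, E:3, F:4, G:3, H:5.
The maximum eccentricity is 5, realized for instance by the pair C–B via C – F – G – A – D – B. So the diameter is 5.

5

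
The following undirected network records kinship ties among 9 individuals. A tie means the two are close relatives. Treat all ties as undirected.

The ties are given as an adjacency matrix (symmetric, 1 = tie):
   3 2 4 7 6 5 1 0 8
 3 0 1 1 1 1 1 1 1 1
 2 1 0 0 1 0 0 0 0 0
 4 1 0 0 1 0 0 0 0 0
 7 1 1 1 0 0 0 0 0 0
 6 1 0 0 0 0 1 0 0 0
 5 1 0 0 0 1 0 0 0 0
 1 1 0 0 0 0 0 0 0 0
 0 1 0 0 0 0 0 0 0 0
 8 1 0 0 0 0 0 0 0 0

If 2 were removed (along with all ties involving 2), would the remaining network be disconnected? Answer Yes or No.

Even without 2, every remaining node can still reach every other (the residual graph is connected), so 2 is not a cut vertex.

No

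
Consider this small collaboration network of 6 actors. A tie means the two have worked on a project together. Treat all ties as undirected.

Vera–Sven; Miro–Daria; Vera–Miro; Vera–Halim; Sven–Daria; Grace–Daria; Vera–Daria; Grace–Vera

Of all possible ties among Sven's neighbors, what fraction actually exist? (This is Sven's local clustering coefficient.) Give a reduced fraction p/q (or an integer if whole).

1

Sven's neighbors: Daria and Vera (k = 2).
Possible neighbor pairs: C(2,2) = 1. Edges among them: Daria–Vera → e = 1.
Clustering(Sven) = 1/1.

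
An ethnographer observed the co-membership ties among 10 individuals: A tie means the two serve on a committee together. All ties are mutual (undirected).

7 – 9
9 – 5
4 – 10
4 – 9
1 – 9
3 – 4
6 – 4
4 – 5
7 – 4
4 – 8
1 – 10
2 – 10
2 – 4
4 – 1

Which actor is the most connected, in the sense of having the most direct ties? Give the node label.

4

Degrees — 1:3, 2:2, 3:1, 4:9, 5:2, 6:1, 7:2, 8:1, 9:4, 10:3.
The maximum is 9, attained only by 4.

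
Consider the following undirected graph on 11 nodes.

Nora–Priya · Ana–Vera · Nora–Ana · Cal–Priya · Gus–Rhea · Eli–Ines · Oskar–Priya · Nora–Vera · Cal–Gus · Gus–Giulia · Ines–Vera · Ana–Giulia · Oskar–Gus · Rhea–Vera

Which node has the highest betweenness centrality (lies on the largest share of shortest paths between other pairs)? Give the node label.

Unnormalized betweenness of each node: Ana:55/12, Cal:17/12, Eli:0, Giulia:9/4, Gus:65/6, Ines:9, Nora:26/3, Oskar:17/12, Priya:7, Rhea:25/4, Vera:223/12.
Vera has the largest value, 223/12, making it the main broker — the node through which the most shortest paths run.

Vera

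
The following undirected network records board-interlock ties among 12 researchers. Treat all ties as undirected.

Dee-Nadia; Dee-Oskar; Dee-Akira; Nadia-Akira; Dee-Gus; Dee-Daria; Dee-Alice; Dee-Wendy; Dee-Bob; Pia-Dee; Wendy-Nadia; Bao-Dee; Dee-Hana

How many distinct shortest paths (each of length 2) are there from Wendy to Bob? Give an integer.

The shortest distance is 2, and the only length-2 path is Wendy–Dee–Bob. So there is exactly 1 shortest path.

1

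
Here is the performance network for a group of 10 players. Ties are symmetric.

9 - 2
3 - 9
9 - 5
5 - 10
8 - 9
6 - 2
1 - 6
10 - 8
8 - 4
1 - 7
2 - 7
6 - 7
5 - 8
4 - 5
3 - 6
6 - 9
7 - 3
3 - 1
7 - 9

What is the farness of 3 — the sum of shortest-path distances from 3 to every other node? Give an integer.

16

Distances from 3: 1:1, 2:2, 4:3, 5:2, 6:1, 7:1, 8:2, 9:1, 10:3.
Sum = 1 + 2 + 3 + 2 + 1 + 1 + 2 + 1 + 3 = 16.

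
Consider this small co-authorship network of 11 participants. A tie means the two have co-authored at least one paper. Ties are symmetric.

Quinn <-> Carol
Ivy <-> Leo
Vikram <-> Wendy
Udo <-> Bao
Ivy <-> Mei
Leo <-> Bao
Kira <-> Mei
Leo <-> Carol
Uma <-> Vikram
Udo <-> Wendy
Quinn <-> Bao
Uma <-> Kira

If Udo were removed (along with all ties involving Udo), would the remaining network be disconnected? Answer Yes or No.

No

Even without Udo, every remaining node can still reach every other (the residual graph is connected), so Udo is not a cut vertex.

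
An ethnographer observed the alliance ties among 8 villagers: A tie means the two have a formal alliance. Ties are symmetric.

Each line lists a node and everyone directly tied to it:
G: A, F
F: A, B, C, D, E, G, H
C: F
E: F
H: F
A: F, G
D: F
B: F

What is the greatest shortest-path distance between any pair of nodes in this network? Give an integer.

Eccentricity of each node (its greatest distance to any other): A:2, B:2, C:2, D:2, E:2, F:1, G:2, H:2.
The maximum eccentricity is 2, realized for instance by the pair A–B via A – F – B. So the diameter is 2.

2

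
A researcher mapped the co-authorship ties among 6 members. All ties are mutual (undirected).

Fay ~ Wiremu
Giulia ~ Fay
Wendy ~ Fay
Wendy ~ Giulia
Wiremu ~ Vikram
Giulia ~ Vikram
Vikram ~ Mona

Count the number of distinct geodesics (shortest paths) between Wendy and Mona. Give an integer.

The shortest distance is 3, and the only length-3 path is Wendy–Giulia–Vikram–Mona. So there is exactly 1 shortest path.

1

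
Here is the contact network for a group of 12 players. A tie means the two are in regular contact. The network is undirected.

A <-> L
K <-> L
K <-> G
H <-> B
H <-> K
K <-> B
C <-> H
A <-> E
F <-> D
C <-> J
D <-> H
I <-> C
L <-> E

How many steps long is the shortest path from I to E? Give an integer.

5

One shortest route is I – C – H – K – L – E, which uses 5 edges, and at distance 4 from I we only reach {F, G, L}, which does not include E. So d(I,E) = 5.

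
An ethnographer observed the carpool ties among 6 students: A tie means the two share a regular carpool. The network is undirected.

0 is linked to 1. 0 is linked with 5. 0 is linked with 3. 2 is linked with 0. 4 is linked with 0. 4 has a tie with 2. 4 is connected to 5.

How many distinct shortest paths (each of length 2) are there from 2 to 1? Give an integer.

The shortest distance is 2, and the only length-2 path is 2–0–1. So there is exactly 1 shortest path.

1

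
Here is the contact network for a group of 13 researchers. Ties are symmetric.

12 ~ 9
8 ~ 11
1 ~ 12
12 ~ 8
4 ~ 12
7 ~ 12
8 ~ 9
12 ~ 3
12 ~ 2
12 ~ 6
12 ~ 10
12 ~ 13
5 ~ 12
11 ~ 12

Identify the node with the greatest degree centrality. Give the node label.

12

Degrees — 1:1, 2:1, 3:1, 4:1, 5:1, 6:1, 7:1, 8:3, 9:2, 10:1, 11:2, 12:12, 13:1.
The maximum is 12, attained only by 12.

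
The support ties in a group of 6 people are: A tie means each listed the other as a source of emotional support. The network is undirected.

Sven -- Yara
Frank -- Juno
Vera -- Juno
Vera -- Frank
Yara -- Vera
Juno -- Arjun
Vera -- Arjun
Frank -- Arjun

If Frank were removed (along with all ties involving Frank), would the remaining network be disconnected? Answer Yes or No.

Even without Frank, every remaining node can still reach every other (the residual graph is connected), so Frank is not a cut vertex.

No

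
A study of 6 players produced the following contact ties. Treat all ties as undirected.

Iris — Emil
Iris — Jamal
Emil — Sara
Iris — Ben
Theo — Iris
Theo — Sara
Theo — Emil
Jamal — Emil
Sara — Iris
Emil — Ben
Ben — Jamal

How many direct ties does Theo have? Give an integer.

3

Theo is directly tied to Emil, Iris, and Sara. That is 3 neighbors, so the degree of Theo is 3.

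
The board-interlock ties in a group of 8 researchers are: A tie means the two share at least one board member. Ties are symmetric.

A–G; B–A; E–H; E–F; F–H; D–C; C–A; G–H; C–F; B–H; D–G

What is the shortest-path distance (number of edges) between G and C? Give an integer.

2

One shortest route is G – A – C, which uses 2 edges, and G and C are not directly tied, so nothing shorter exists. So d(G,C) = 2.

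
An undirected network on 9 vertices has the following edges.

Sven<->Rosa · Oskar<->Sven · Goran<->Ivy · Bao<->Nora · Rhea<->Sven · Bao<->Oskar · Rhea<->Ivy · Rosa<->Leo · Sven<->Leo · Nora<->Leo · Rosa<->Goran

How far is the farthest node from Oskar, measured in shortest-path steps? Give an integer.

3

Distances from Oskar: Bao:1, Goran:3, Ivy:3, Leo:2, Nora:2, Rhea:2, Rosa:2, Sven:1.
The largest is 3 (to Goran and Ivy), so the eccentricity of Oskar is 3.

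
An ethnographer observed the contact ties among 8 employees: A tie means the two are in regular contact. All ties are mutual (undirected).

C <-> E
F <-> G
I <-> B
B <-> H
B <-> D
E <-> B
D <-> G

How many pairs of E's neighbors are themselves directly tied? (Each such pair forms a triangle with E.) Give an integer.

0

E's neighbors are B and C, but none of them are tied to each other, so no triangle contains E.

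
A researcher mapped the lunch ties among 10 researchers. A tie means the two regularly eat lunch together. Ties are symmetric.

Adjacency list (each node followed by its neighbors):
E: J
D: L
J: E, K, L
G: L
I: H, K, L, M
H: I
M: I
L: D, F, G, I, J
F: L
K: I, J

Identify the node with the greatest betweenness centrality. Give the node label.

L

Unnormalized betweenness of each node: D:0, E:0, F:0, G:0, H:0, I:17, J:10, K:3, L:24, M:0.
L has the largest value, 24, making it the main broker — the node through which the most shortest paths run.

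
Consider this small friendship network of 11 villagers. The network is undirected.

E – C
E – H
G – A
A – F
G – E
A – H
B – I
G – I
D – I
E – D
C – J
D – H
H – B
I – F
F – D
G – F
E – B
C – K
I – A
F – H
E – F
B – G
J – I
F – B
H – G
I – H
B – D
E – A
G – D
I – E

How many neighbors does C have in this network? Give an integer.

C is directly tied to E, J, and K. That is 3 neighbors, so the degree of C is 3.

3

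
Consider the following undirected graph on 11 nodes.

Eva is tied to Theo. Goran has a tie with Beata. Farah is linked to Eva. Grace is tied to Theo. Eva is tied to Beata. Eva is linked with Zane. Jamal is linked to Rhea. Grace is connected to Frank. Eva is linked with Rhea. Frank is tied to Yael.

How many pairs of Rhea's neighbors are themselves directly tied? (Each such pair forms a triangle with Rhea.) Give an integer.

0

Rhea's neighbors are Eva and Jamal, but none of them are tied to each other, so no triangle contains Rhea.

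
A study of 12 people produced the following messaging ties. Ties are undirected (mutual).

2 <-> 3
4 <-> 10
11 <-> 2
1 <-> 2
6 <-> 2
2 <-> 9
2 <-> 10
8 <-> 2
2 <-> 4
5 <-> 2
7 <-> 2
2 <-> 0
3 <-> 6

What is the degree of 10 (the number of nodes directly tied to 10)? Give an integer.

2

10 is directly tied to 2 and 4. That is 2 neighbors, so the degree of 10 is 2.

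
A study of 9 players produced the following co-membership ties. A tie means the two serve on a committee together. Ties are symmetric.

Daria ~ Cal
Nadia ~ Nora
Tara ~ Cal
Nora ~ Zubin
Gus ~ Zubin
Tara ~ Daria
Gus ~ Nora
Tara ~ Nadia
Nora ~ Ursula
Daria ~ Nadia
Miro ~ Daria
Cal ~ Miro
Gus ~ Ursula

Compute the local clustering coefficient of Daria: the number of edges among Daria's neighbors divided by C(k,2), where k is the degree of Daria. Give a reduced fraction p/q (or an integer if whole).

Daria's neighbors: Cal, Miro, Nadia, and Tara (k = 4).
Possible neighbor pairs: C(4,2) = 6. Edges among them: Cal–Miro, Cal–Tara, Nadia–Tara → e = 3.
Clustering(Daria) = 3/6 = 1/2.

1/2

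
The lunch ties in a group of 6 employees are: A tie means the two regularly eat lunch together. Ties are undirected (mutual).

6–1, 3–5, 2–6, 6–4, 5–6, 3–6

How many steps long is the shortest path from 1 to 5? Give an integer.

2

One shortest route is 1 – 6 – 5, which uses 2 edges, and 1 and 5 are not directly tied, so nothing shorter exists. So d(1,5) = 2.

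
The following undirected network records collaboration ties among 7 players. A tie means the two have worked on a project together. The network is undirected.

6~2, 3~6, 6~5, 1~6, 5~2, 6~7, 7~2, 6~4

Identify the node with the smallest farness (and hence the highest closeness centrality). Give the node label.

Farness (sum of distances to all others) for each node — 1:11, 2:9, 3:11, 4:11, 5:10, 6:6, 7:10.
The smallest farness is 6, for 6, so 6 has the highest closeness.

6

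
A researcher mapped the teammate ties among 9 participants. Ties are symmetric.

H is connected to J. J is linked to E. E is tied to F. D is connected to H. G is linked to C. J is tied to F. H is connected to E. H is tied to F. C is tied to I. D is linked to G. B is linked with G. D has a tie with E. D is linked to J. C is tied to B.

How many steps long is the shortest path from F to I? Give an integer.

One shortest route is F – H – D – G – C – I, which uses 5 edges, and at distance 4 from F we only reach {B, C}, which does not include I. So d(F,I) = 5.

5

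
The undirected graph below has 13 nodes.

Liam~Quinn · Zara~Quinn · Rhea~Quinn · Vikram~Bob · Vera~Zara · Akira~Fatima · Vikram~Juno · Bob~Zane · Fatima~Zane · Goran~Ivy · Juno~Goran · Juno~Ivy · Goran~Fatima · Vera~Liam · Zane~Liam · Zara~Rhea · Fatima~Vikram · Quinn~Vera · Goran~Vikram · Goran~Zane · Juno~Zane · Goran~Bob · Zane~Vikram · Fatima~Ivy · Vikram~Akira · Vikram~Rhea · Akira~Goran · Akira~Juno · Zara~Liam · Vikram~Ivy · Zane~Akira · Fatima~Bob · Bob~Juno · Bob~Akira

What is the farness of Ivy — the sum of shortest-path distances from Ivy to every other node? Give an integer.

Distances from Ivy: Akira:2, Bob:2, Fatima:1, Goran:1, Juno:1, Liam:3, Quinn:3, Rhea:2, Vera:4, Vikram:1, Zane:2, Zara:3.
Sum = 2 + 2 + 1 + 1 + 1 + 3 + 3 + 2 + 4 + 1 + 2 + 3 = 25.

25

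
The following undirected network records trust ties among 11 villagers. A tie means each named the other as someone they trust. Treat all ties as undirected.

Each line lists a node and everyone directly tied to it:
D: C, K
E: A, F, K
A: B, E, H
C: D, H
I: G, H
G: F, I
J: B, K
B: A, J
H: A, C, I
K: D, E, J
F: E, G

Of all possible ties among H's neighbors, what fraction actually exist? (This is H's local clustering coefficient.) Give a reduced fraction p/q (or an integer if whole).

H's neighbors: A, C, and I (k = 3).
Possible neighbor pairs: C(3,2) = 3. Edges among them: none → e = 0.
Clustering(H) = 0/3 = 0.

0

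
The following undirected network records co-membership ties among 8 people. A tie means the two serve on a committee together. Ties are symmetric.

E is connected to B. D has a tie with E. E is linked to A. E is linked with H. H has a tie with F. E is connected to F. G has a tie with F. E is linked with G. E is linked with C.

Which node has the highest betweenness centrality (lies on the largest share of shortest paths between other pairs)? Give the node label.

Unnormalized betweenness of each node: A:0, B:0, C:0, D:0, E:37/2, F:1/2, G:0, H:0.
E has the largest value, 37/2, making it the main broker — the node through which the most shortest paths run.

E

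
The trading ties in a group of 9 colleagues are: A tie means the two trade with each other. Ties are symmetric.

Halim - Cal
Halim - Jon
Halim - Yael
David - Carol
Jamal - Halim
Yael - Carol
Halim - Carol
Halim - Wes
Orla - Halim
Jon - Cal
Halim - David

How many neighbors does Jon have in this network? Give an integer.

2

Jon is directly tied to Cal and Halim. That is 2 neighbors, so the degree of Jon is 2.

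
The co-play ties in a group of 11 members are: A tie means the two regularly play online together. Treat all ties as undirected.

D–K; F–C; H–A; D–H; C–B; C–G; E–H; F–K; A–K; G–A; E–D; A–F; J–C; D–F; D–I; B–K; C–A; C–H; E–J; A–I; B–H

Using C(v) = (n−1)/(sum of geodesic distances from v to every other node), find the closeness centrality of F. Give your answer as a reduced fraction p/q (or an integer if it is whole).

5/8

Distances from F: A:1, B:2, C:1, D:1, E:2, G:2, H:2, I:2, J:2, K:1. Sum = 16.
n = 11, so closeness = 10/16 = 5/8.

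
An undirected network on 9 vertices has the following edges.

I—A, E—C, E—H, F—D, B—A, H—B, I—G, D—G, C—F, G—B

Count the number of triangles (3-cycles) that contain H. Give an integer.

H's neighbors are B and E, but none of them are tied to each other, so no triangle contains H.

0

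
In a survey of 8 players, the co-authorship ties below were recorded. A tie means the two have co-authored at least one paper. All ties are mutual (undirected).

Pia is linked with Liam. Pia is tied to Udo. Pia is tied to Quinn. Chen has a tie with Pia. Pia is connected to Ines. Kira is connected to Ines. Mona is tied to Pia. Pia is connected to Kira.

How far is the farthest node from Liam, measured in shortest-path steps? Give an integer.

Distances from Liam: Chen:2, Ines:2, Kira:2, Mona:2, Pia:1, Quinn:2, Udo:2.
The largest is 2 (to Chen, Ines, Udo, Kira, Quinn, and Mona), so the eccentricity of Liam is 2.

2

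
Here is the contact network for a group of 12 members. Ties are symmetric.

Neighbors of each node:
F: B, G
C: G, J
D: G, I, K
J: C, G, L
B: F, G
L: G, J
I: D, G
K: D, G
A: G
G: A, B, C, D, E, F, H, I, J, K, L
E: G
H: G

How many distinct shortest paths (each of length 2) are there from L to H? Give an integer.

The shortest distance is 2, and the only length-2 path is L–G–H. So there is exactly 1 shortest path.

1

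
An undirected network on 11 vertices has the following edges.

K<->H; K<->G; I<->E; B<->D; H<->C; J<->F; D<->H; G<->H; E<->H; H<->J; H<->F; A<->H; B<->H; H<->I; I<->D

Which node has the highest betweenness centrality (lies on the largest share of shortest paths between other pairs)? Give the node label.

H

Unnormalized betweenness of each node: A:0, B:0, C:0, D:1/2, E:0, F:0, G:0, H:39, I:1/2, J:0, K:0.
H has the largest value, 39, making it the main broker — the node through which the most shortest paths run.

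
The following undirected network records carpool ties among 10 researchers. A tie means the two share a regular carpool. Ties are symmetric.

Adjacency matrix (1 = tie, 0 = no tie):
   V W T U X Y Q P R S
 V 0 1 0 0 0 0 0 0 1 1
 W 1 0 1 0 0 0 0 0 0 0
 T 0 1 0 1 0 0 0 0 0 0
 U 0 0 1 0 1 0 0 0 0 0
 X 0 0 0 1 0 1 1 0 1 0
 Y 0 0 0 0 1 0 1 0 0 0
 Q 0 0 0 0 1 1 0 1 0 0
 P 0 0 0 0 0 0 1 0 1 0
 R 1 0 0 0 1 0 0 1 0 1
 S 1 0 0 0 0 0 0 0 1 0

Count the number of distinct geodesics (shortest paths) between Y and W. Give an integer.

2

The shortest distance is 4. The length-4 paths are: Y–X–R–V–W; Y–X–U–T–W.
That gives 2 distinct shortest paths.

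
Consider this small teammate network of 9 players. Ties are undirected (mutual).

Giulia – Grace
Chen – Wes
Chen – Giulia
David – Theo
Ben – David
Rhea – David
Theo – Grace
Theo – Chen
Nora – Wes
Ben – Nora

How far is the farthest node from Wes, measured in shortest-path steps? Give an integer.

4

Distances from Wes: Ben:2, Chen:1, David:3, Giulia:2, Grace:3, Nora:1, Rhea:4, Theo:2.
The largest is 4 (to Rhea), so the eccentricity of Wes is 4.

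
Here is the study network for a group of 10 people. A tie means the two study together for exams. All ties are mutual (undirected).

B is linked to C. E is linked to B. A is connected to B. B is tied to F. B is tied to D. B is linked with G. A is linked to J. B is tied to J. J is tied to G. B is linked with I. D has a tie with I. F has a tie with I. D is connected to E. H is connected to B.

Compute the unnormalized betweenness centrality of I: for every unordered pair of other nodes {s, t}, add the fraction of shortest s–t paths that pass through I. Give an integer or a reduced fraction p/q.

Pairs whose geodesics pass through I — D–F: 1/2.
All other pairs contribute 0.
Summing the contributions gives betweenness(I) = 1/2.

1/2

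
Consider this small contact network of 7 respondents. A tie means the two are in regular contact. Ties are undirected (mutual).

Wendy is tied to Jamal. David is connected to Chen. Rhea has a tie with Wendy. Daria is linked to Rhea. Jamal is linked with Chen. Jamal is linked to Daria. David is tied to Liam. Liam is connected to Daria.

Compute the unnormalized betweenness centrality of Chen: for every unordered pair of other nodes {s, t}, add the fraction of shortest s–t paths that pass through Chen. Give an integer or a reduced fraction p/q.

2

Pairs whose geodesics pass through Chen — David–Jamal: 1; David–Wendy: 1.
All other pairs contribute 0.
Summing the contributions gives betweenness(Chen) = 2.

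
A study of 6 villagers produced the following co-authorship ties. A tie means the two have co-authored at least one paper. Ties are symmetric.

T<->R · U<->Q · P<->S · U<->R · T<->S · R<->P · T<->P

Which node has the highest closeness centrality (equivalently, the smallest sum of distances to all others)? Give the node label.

Farness (sum of distances to all others) for each node — P:8, Q:13, R:7, S:11, T:8, U:9.
The smallest farness is 7, for R, so R has the highest closeness.

R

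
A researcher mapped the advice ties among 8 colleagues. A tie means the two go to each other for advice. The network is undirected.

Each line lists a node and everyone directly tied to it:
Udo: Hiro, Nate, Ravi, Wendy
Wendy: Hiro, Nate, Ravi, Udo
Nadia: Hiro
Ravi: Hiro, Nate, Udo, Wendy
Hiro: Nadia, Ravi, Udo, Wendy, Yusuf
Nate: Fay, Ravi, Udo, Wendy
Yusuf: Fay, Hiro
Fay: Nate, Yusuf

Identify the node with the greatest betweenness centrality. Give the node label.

Hiro

Unnormalized betweenness of each node: Fay:1, Hiro:9, Nadia:0, Nate:3, Ravi:2/3, Udo:2/3, Wendy:2/3, Yusuf:2.
Hiro has the largest value, 9, making it the main broker — the node through which the most shortest paths run.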